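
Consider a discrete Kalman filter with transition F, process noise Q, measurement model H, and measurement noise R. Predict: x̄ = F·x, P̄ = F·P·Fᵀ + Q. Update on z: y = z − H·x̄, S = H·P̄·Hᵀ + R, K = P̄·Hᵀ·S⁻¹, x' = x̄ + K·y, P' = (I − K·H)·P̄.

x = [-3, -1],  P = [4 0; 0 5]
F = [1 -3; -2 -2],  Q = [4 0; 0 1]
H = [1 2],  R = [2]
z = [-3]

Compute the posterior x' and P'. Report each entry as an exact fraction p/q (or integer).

x' = [-19/3, 168/97]
P' = [62/3 -10; -10 517/97]

x̄ = F·x = [0, 8]
P̄ = F·P·Fᵀ + Q = [53 22; 22 37]
y = z − H·x̄ = [-19]
S = H·P̄·Hᵀ + R = [291]
K = P̄·Hᵀ·S⁻¹ = [1/3; 32/97]
x' = x̄ + K·y = [-19/3, 168/97]
P' = (I − K·H)·P̄ = [62/3 -10; -10 517/97]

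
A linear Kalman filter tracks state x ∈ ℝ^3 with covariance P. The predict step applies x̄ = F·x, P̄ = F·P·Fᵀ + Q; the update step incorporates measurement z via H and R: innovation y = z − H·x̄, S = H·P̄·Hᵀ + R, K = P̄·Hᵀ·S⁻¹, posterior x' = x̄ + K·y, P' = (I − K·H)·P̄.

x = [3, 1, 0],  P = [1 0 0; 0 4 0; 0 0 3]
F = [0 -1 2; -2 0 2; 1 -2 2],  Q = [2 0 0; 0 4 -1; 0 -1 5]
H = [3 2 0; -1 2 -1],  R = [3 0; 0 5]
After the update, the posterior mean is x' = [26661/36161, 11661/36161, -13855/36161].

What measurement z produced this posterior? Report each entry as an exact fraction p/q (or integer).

x̄ = F·x = [-1, -6, 1]
P̄ = F·P·Fᵀ + Q = [18 12 20; 12 20 9; 20 9 34]
S = H·P̄·Hᵀ + R = [389 -4; -4 93]
K = P̄·Hᵀ·S⁻¹ = [7198/36161 -5134/36161; 7144/36161 7695/36161; 7110/36161 -13692/36161]
x' − x̄ = [62822/36161, 228627/36161, -50016/36161] = K·y
y = (KᵀK)⁻¹·Kᵀ·(x' − x̄) = [18, 13]
z = y + H·x̄ = [18, 13] + [-15, -12] = [3, 1]

z = [3, 1]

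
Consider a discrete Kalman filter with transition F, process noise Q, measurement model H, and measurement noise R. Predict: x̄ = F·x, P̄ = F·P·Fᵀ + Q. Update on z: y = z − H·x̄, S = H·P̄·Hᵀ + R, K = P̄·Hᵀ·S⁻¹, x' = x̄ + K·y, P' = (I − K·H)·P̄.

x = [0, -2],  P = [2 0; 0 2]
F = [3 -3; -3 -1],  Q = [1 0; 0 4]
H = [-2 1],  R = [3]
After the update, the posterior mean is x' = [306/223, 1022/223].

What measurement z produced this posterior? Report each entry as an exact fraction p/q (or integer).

x̄ = F·x = [6, 2]
P̄ = F·P·Fᵀ + Q = [37 -12; -12 24]
S = H·P̄·Hᵀ + R = [223]
K = P̄·Hᵀ·S⁻¹ = [-86/223; 48/223]
x' − x̄ = [-1032/223, 576/223] = K·y
y = (KᵀK)⁻¹·Kᵀ·(x' − x̄) = [12]
z = y + H·x̄ = [12] + [-10] = [2]

z = [2]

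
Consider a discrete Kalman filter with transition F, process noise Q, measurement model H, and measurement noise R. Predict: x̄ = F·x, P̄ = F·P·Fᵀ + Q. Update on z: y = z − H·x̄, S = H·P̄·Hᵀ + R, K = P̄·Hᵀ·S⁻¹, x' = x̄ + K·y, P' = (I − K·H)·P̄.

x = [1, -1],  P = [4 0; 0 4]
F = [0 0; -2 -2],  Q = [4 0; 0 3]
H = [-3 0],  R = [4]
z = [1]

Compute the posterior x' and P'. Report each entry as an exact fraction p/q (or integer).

x̄ = F·x = [0, 0]
P̄ = F·P·Fᵀ + Q = [4 0; 0 35]
y = z − H·x̄ = [1]
S = H·P̄·Hᵀ + R = [40]
K = P̄·Hᵀ·S⁻¹ = [-3/10; 0]
x' = x̄ + K·y = [-3/10, 0]
P' = (I − K·H)·P̄ = [2/5 0; 0 35]

x' = [-3/10, 0]
P' = [2/5 0; 0 35]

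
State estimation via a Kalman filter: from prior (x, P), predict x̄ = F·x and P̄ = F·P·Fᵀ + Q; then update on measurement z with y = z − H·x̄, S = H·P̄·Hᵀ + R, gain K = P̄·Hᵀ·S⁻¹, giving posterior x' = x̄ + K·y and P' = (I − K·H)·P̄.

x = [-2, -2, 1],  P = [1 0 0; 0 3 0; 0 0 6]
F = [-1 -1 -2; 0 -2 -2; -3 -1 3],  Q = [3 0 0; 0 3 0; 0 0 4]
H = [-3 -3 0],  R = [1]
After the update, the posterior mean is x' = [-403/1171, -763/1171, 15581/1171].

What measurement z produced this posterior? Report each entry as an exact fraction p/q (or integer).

z = [3]

x̄ = F·x = [2, 2, 11]
P̄ = F·P·Fᵀ + Q = [31 30 -30; 30 39 -30; -30 -30 70]
S = H·P̄·Hᵀ + R = [1171]
K = P̄·Hᵀ·S⁻¹ = [-183/1171; -207/1171; 180/1171]
x' − x̄ = [-2745/1171, -3105/1171, 2700/1171] = K·y
y = (KᵀK)⁻¹·Kᵀ·(x' − x̄) = [15]
z = y + H·x̄ = [15] + [-12] = [3]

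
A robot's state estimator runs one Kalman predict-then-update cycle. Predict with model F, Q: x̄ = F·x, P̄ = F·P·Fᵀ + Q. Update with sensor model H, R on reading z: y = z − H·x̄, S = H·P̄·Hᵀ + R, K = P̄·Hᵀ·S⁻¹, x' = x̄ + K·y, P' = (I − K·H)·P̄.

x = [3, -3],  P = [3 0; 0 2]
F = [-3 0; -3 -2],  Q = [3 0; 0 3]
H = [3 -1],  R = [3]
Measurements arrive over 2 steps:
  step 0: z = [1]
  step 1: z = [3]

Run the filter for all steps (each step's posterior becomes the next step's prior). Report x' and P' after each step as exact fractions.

step 0: x̄ = F·x = [-9, -3]
step 0: P̄ = F·P·Fᵀ + Q = [30 27; 27 38]
step 0: y = z − H·x̄ = [25]
step 0: S = H·P̄·Hᵀ + R = [149]
step 0: K = P̄·Hᵀ·S⁻¹ = [63/149; 43/149]
step 0: x' = x̄ + K·y = [234/149, 628/149]
step 0: P' = (I − K·H)·P̄ = [501/149 1314/149; 1314/149 3813/149]
step 1: x̄ = F·x = [-702/149, -1958/149]
step 1: P̄ = F·P·Fᵀ + Q = [4956/149 12393/149; 12393/149 35976/149]
step 1: y = z − H·x̄ = [595/149]
step 1: S = H·P̄·Hᵀ + R = [6669/149]
step 1: K = P̄·Hᵀ·S⁻¹ = [275/741; 401/2223]
step 1: x' = x̄ + K·y = [-2393/741, -27611/2223]
step 1: P' = (I − K·H)·P̄ = [6693/247 19804/247; 19804/247 177835/741]

step 0: x' = [234/149, 628/149], P' = [501/149 1314/149; 1314/149 3813/149]
step 1: x' = [-2393/741, -27611/2223], P' = [6693/247 19804/247; 19804/247 177835/741]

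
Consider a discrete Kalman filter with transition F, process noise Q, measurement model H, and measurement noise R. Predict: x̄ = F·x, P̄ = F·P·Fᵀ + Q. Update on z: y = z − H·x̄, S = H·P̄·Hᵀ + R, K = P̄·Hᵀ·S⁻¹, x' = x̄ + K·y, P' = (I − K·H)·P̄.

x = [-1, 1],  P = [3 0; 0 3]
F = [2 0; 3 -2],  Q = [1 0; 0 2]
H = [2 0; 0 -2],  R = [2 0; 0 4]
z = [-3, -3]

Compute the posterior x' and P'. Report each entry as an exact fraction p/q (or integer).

x̄ = F·x = [-2, -5]
P̄ = F·P·Fᵀ + Q = [13 18; 18 41]
y = z − H·x̄ = [1, -13]
S = H·P̄·Hᵀ + R = [54 -72; -72 168]
K = P̄·Hᵀ·S⁻¹ = [37/81 -1/54; 1/27 -17/36]
x' = x̄ + K·y = [-211/162, 127/108]
P' = (I − K·H)·P̄ = [37/81 1/27; 1/27 17/18]

x' = [-211/162, 127/108]
P' = [37/81 1/27; 1/27 17/18]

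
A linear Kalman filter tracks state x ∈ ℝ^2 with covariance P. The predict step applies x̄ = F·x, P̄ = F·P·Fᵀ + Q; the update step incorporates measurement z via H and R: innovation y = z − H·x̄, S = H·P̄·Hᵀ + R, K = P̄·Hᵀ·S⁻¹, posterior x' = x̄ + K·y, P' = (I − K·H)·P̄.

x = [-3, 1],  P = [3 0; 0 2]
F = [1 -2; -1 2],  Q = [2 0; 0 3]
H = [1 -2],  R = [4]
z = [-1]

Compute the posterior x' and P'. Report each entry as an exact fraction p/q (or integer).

x' = [-95/117, 1/3]
P' = [296/117 2/3; 2/3 1]

x̄ = F·x = [-5, 5]
P̄ = F·P·Fᵀ + Q = [13 -11; -11 14]
y = z − H·x̄ = [14]
S = H·P̄·Hᵀ + R = [117]
K = P̄·Hᵀ·S⁻¹ = [35/117; -1/3]
x' = x̄ + K·y = [-95/117, 1/3]
P' = (I − K·H)·P̄ = [296/117 2/3; 2/3 1]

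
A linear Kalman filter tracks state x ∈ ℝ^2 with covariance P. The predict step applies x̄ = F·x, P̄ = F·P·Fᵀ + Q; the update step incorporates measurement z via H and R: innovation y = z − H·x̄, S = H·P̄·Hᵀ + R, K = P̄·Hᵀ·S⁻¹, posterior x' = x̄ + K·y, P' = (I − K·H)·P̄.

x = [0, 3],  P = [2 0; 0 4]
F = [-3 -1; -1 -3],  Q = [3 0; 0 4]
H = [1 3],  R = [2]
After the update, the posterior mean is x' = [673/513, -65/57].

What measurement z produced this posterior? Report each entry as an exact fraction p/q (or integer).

z = [-2]

x̄ = F·x = [-3, -9]
P̄ = F·P·Fᵀ + Q = [25 18; 18 42]
S = H·P̄·Hᵀ + R = [513]
K = P̄·Hᵀ·S⁻¹ = [79/513; 16/57]
x' − x̄ = [2212/513, 448/57] = K·y
y = (KᵀK)⁻¹·Kᵀ·(x' − x̄) = [28]
z = y + H·x̄ = [28] + [-30] = [-2]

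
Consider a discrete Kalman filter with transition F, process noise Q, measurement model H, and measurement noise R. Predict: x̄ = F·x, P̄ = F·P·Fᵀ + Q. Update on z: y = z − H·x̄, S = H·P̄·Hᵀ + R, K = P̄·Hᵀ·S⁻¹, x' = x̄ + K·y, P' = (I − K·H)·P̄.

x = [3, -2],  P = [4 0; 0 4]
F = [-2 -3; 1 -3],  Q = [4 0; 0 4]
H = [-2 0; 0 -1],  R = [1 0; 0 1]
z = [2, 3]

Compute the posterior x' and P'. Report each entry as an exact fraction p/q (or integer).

x' = [-7280/6989, -18379/6989]
P' = [1736/6989 28/6989; 28/6989 6764/6989]

x̄ = F·x = [0, 9]
P̄ = F·P·Fᵀ + Q = [56 28; 28 44]
y = z − H·x̄ = [2, 12]
S = H·P̄·Hᵀ + R = [225 56; 56 45]
K = P̄·Hᵀ·S⁻¹ = [-3472/6989 -28/6989; -56/6989 -6764/6989]
x' = x̄ + K·y = [-7280/6989, -18379/6989]
P' = (I − K·H)·P̄ = [1736/6989 28/6989; 28/6989 6764/6989]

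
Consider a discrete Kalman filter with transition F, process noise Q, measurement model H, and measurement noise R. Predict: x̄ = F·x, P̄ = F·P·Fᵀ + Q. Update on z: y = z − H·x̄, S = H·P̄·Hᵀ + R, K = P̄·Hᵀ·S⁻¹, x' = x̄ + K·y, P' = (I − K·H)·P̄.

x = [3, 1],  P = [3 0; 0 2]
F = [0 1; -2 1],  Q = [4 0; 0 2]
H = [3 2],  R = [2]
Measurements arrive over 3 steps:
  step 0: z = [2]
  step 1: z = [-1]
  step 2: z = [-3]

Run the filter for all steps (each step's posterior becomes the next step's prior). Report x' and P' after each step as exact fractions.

step 0: x̄ = F·x = [1, -5]
step 0: P̄ = F·P·Fᵀ + Q = [6 2; 2 16]
step 0: y = z − H·x̄ = [9]
step 0: S = H·P̄·Hᵀ + R = [144]
step 0: K = P̄·Hᵀ·S⁻¹ = [11/72; 19/72]
step 0: x' = x̄ + K·y = [19/8, -21/8]
step 0: P' = (I − K·H)·P̄ = [95/36 -137/36; -137/36 215/36]
step 1: x̄ = F·x = [-21/8, -59/8]
step 1: P̄ = F·P·Fᵀ + Q = [359/36 163/12; 163/12 135/4]
step 1: y = z − H·x̄ = [173/8]
step 1: S = H·P̄·Hᵀ + R = [1559/4]
step 1: K = P̄·Hᵀ·S⁻¹ = [685/4677; 433/1559]
step 1: x' = x̄ + K·y = [2536/4677, -2134/1559]
step 1: P' = (I − K·H)·P̄ = [7538/4677 -10622/4677; -10622/4677 5744/1559]
step 2: x̄ = F·x = [-2134/1559, -11474/4677]
step 2: P̄ = F·P·Fᵀ + Q = [11980/1559 38476/4677; 38476/4677 99226/4677]
step 2: y = z − H·x̄ = [28123/4677]
step 2: S = H·P̄·Hᵀ + R = [1191430/4677]
step 2: K = P̄·Hᵀ·S⁻¹ = [92386/595715; 31388/119143]
step 2: x' = x̄ + K·y = [-779728/1787145, -103554/119143]
step 2: P' = (I − K·H)·P̄ = [2783612/1787145 -259884/119143; -259884/119143 421214/119143]

step 0: x' = [19/8, -21/8], P' = [95/36 -137/36; -137/36 215/36]
step 1: x' = [2536/4677, -2134/1559], P' = [7538/4677 -10622/4677; -10622/4677 5744/1559]
step 2: x' = [-779728/1787145, -103554/119143], P' = [2783612/1787145 -259884/119143; -259884/119143 421214/119143]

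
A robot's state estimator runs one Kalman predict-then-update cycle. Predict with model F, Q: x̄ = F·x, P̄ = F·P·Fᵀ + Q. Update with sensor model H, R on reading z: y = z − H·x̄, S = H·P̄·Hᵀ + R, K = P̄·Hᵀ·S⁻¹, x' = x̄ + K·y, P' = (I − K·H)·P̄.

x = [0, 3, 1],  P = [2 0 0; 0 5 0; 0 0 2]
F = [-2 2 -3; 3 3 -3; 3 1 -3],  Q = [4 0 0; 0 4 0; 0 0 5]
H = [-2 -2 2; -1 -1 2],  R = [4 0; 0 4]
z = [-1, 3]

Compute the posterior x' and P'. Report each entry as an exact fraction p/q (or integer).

x̄ = F·x = [3, 6, 0]
P̄ = F·P·Fᵀ + Q = [50 36 16; 36 85 51; 16 51 46]
y = z − H·x̄ = [17, 12]
S = H·P̄·Hᵀ + R = [480 196; 196 127]
K = P̄·Hᵀ·S⁻¹ = [-1799/5636 95/1409; -1757/2818 1145/1409; -5117/11272 2529/2818]
x' = x̄ + K·y = [-9115/5636, 14519/2818, 34403/11272]
P' = (I − K·H)·P̄ = [12615/1409 -10436/1409 2559/2818; -10436/1409 18530/1409 6337/1409; 2559/2818 6337/1409 25349/5636]

x' = [-9115/5636, 14519/2818, 34403/11272]
P' = [12615/1409 -10436/1409 2559/2818; -10436/1409 18530/1409 6337/1409; 2559/2818 6337/1409 25349/5636]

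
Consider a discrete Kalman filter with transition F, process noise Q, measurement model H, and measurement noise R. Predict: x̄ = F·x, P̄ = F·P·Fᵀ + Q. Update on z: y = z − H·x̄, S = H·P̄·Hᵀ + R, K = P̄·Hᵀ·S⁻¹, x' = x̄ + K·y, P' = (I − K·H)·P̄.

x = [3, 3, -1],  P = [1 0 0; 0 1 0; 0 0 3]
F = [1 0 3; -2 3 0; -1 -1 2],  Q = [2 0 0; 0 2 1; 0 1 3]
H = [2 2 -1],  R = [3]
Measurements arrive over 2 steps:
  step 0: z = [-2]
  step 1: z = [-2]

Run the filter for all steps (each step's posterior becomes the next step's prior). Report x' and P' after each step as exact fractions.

step 0: x' = [-156/29, -17/29, -300/29], P' = [1959/116 -623/58 1309/116; -623/58 266/29 -221/58; 1309/116 -221/58 1683/116]
step 1: x' = [-135442/3843, 35449/1281, -49724/3843], P' = [832553/3843 -226064/1281 308368/3843; -226064/1281 1057955/7259 -1370462/21777; 308368/3843 -1370462/21777 2252557/65331]

step 0: x̄ = F·x = [0, 3, -8]
step 0: P̄ = F·P·Fᵀ + Q = [30 -2 17; -2 15 0; 17 0 17]
step 0: y = z − H·x̄ = [-16]
step 0: S = H·P̄·Hᵀ + R = [116]
step 0: K = P̄·Hᵀ·S⁻¹ = [39/116; 13/58; 17/116]
step 0: x' = x̄ + K·y = [-156/29, -17/29, -300/29]
step 0: P' = (I − K·H)·P̄ = [1959/116 -623/58 1309/116; -623/58 266/29 -221/58; 1309/116 -221/58 1683/116]
step 1: x̄ = F·x = [-1056/29, 9, -427/29]
step 1: P̄ = F·P·Fᵀ + Q = [6298/29 -168 4701/58; -168 281 -50; 4701/58 -50 4143/116]
step 1: y = z − H·x̄ = [1105/29]
step 1: S = H·P̄·Hᵀ + R = [65331/116]
step 1: K = P̄·Hᵀ·S⁻¹ = [118/3843; 10672/21777; 3061/65331]
step 1: x' = x̄ + K·y = [-135442/3843, 35449/1281, -49724/3843]
step 1: P' = (I − K·H)·P̄ = [832553/3843 -226064/1281 308368/3843; -226064/1281 1057955/7259 -1370462/21777; 308368/3843 -1370462/21777 2252557/65331]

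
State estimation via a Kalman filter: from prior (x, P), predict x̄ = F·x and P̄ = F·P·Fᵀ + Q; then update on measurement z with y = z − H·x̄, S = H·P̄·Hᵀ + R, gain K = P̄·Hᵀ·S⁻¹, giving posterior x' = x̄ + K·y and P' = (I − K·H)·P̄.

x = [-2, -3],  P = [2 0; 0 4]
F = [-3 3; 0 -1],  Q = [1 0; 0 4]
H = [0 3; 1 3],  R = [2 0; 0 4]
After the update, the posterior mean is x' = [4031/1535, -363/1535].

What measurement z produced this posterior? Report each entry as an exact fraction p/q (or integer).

x̄ = F·x = [-3, 3]
P̄ = F·P·Fᵀ + Q = [55 -12; -12 8]
S = H·P̄·Hᵀ + R = [74 36; 36 59]
K = P̄·Hᵀ·S⁻¹ = [-1404/1535 1351/1535; 492/1535 12/1535]
x' − x̄ = [8636/1535, -4968/1535] = K·y
y = (KᵀK)⁻¹·Kᵀ·(x' − x̄) = [-10, -4]
z = y + H·x̄ = [-10, -4] + [9, 6] = [-1, 2]

z = [-1, 2]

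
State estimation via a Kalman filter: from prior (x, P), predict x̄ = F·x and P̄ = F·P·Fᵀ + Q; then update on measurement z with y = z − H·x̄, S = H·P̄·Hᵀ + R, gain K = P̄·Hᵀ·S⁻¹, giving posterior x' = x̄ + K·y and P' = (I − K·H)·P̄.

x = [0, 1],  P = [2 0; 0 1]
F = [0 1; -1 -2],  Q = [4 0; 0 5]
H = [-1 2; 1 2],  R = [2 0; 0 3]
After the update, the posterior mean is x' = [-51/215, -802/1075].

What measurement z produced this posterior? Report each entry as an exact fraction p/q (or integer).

x̄ = F·x = [1, -2]
P̄ = F·P·Fᵀ + Q = [5 -2; -2 11]
S = H·P̄·Hᵀ + R = [59 39; 39 44]
K = P̄·Hᵀ·S⁻¹ = [-87/215 82/215; 276/1075 244/1075]
x' − x̄ = [-266/215, 1348/1075] = K·y
y = (KᵀK)⁻¹·Kᵀ·(x' − x̄) = [4, 1]
z = y + H·x̄ = [4, 1] + [-5, -3] = [-1, -2]

z = [-1, -2]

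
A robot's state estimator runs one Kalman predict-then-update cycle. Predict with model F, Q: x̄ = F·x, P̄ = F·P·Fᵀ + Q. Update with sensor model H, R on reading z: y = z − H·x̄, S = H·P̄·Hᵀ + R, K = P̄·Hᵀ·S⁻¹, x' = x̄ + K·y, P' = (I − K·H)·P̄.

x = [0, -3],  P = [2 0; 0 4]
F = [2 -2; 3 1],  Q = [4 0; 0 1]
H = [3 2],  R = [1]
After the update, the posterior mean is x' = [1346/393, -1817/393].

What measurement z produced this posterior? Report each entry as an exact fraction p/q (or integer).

z = [1]

x̄ = F·x = [6, -3]
P̄ = F·P·Fᵀ + Q = [28 4; 4 23]
S = H·P̄·Hᵀ + R = [393]
K = P̄·Hᵀ·S⁻¹ = [92/393; 58/393]
x' − x̄ = [-1012/393, -638/393] = K·y
y = (KᵀK)⁻¹·Kᵀ·(x' − x̄) = [-11]
z = y + H·x̄ = [-11] + [12] = [1]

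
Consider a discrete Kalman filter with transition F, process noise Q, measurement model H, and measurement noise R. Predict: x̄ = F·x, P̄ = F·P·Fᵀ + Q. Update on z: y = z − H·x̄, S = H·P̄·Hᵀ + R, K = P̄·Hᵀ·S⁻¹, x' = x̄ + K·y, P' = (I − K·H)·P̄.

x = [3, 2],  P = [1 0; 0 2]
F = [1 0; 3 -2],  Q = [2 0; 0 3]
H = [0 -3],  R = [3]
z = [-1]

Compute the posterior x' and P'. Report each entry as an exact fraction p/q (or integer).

x̄ = F·x = [3, 5]
P̄ = F·P·Fᵀ + Q = [3 3; 3 20]
y = z − H·x̄ = [14]
S = H·P̄·Hᵀ + R = [183]
K = P̄·Hᵀ·S⁻¹ = [-3/61; -20/61]
x' = x̄ + K·y = [141/61, 25/61]
P' = (I − K·H)·P̄ = [156/61 3/61; 3/61 20/61]

x' = [141/61, 25/61]
P' = [156/61 3/61; 3/61 20/61]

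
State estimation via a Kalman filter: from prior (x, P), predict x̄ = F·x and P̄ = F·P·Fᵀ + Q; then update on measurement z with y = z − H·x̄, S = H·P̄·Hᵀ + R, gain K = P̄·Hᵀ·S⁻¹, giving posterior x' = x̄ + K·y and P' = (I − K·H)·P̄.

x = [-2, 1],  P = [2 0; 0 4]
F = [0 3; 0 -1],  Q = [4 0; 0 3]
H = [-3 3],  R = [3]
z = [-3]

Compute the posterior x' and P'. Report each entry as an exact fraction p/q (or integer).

x̄ = F·x = [3, -1]
P̄ = F·P·Fᵀ + Q = [40 -12; -12 7]
y = z − H·x̄ = [9]
S = H·P̄·Hᵀ + R = [642]
K = P̄·Hᵀ·S⁻¹ = [-26/107; 19/214]
x' = x̄ + K·y = [87/107, -43/214]
P' = (I − K·H)·P̄ = [224/107 198/107; 198/107 415/214]

x' = [87/107, -43/214]
P' = [224/107 198/107; 198/107 415/214]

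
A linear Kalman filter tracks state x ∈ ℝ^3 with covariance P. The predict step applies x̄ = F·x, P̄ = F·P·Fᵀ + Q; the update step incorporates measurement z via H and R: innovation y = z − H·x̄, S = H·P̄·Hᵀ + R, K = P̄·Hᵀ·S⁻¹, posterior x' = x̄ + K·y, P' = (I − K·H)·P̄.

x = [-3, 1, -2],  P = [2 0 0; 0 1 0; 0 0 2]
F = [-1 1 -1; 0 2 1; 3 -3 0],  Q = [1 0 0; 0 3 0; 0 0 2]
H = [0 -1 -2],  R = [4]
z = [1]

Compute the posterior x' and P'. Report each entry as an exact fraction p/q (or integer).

x̄ = F·x = [6, 0, -12]
P̄ = F·P·Fᵀ + Q = [6 0 -9; 0 9 -6; -9 -6 29]
y = z − H·x̄ = [-23]
S = H·P̄·Hᵀ + R = [105]
K = P̄·Hᵀ·S⁻¹ = [6/35; 1/35; -52/105]
x' = x̄ + K·y = [72/35, -23/35, -64/105]
P' = (I − K·H)·P̄ = [102/35 -18/35 -3/35; -18/35 312/35 -158/35; -3/35 -158/35 341/105]

x' = [72/35, -23/35, -64/105]
P' = [102/35 -18/35 -3/35; -18/35 312/35 -158/35; -3/35 -158/35 341/105]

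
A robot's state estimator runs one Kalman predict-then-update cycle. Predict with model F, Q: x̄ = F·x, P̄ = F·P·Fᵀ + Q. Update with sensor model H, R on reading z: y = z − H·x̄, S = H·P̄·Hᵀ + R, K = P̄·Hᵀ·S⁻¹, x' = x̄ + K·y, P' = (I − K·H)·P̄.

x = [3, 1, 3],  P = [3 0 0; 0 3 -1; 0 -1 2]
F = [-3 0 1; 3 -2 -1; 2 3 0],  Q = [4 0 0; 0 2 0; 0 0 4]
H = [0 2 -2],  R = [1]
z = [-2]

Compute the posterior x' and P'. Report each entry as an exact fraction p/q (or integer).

x' = [-1926/305, 1796/305, 421/61]
P' = [9921/305 -7371/305 -1473/61; -7371/305 6711/305 1335/61; -1473/61 1335/61 1343/61]

x̄ = F·x = [-6, 4, 9]
P̄ = F·P·Fᵀ + Q = [33 -27 -21; -27 39 3; -21 3 43]
y = z − H·x̄ = [8]
S = H·P̄·Hᵀ + R = [305]
K = P̄·Hᵀ·S⁻¹ = [-12/305; 72/305; -16/61]
x' = x̄ + K·y = [-1926/305, 1796/305, 421/61]
P' = (I − K·H)·P̄ = [9921/305 -7371/305 -1473/61; -7371/305 6711/305 1335/61; -1473/61 1335/61 1343/61]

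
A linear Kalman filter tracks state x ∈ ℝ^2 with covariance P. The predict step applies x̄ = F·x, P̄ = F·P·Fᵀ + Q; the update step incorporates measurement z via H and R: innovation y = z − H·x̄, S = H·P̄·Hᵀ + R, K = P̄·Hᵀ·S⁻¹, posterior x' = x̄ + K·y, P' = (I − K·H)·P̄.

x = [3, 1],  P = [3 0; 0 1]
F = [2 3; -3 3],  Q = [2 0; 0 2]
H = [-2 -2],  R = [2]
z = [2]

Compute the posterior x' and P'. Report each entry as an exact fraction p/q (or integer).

x' = [671/87, -26/3]
P' = [1609/87 -55/3; -55/3 56/3]

x̄ = F·x = [9, -6]
P̄ = F·P·Fᵀ + Q = [23 -9; -9 38]
y = z − H·x̄ = [8]
S = H·P̄·Hᵀ + R = [174]
K = P̄·Hᵀ·S⁻¹ = [-14/87; -1/3]
x' = x̄ + K·y = [671/87, -26/3]
P' = (I − K·H)·P̄ = [1609/87 -55/3; -55/3 56/3]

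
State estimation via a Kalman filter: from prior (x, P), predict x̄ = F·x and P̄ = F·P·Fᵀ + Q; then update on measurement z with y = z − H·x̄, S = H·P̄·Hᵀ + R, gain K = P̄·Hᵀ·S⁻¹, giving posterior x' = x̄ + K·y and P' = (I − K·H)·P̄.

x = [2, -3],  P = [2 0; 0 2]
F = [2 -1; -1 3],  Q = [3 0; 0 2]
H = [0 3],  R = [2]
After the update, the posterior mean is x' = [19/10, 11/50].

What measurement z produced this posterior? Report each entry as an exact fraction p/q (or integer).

x̄ = F·x = [7, -11]
P̄ = F·P·Fᵀ + Q = [13 -10; -10 22]
S = H·P̄·Hᵀ + R = [200]
K = P̄·Hᵀ·S⁻¹ = [-3/20; 33/100]
x' − x̄ = [-51/10, 561/50] = K·y
y = (KᵀK)⁻¹·Kᵀ·(x' − x̄) = [34]
z = y + H·x̄ = [34] + [-33] = [1]

z = [1]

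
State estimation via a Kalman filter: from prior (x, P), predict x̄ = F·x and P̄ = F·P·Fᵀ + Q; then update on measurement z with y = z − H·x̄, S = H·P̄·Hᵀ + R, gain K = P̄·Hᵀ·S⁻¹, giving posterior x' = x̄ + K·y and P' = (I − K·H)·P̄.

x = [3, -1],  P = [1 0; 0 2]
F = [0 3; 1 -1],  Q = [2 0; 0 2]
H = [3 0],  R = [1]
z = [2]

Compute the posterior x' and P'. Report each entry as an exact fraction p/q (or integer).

x̄ = F·x = [-3, 4]
P̄ = F·P·Fᵀ + Q = [20 -6; -6 5]
y = z − H·x̄ = [11]
S = H·P̄·Hᵀ + R = [181]
K = P̄·Hᵀ·S⁻¹ = [60/181; -18/181]
x' = x̄ + K·y = [117/181, 526/181]
P' = (I − K·H)·P̄ = [20/181 -6/181; -6/181 581/181]

x' = [117/181, 526/181]
P' = [20/181 -6/181; -6/181 581/181]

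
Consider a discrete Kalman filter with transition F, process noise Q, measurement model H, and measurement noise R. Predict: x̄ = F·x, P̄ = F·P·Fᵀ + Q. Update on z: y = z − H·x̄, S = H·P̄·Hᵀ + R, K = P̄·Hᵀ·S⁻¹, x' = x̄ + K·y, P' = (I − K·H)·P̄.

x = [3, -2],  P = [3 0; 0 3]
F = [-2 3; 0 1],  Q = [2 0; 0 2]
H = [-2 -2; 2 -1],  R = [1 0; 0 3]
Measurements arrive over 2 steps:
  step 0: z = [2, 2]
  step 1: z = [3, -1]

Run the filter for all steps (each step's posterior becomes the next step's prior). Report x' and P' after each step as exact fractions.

step 0: x̄ = F·x = [-12, -2]
step 0: P̄ = F·P·Fᵀ + Q = [41 9; 9 5]
step 0: y = z − H·x̄ = [-26, 24]
step 0: S = H·P̄·Hᵀ + R = [257 -172; -172 136]
step 0: K = P̄·Hᵀ·S⁻¹ = [-261/1342 1561/5368; -393/1342 -1475/5368]
step 0: x' = x̄ + K·y = [24/671, -658/671]
step 0: P' = (I − K·H)·P̄ = [1735/5368 -1213/5368; -1213/5368 1999/5368]
step 1: x̄ = F·x = [-2022/671, -658/671]
step 1: P̄ = F·P·Fᵀ + Q = [50223/5368 8423/5368; 8423/5368 12735/5368]
step 1: y = z − H·x̄ = [-3347/671, 2715/671]
step 1: S = H·P̄·Hᵀ + R = [40573/671 -48067/1342; -48067/1342 196039/5368]
step 1: K = P̄·Hᵀ·S⁻¹ = [-987468/4967239 1363207/4967239; -1398132/4967239 -1267073/4967239]
step 1: x' = x̄ + K·y = [-4526967/4967239, -3023843/4967239]
step 1: P' = (I − K·H)·P̄ = [1527785/4967239 -1034051/4967239; -1034051/4967239 1733117/4967239]

step 0: x' = [24/671, -658/671], P' = [1735/5368 -1213/5368; -1213/5368 1999/5368]
step 1: x' = [-4526967/4967239, -3023843/4967239], P' = [1527785/4967239 -1034051/4967239; -1034051/4967239 1733117/4967239]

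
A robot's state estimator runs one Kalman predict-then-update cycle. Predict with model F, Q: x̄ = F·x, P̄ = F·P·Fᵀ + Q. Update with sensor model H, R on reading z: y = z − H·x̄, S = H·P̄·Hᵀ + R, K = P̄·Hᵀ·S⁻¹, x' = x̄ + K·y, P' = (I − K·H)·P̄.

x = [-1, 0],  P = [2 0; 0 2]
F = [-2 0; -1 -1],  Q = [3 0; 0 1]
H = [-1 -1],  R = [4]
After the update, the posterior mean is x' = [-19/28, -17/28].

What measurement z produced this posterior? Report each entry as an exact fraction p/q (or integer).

z = [2]

x̄ = F·x = [2, 1]
P̄ = F·P·Fᵀ + Q = [11 4; 4 5]
S = H·P̄·Hᵀ + R = [28]
K = P̄·Hᵀ·S⁻¹ = [-15/28; -9/28]
x' − x̄ = [-75/28, -45/28] = K·y
y = (KᵀK)⁻¹·Kᵀ·(x' − x̄) = [5]
z = y + H·x̄ = [5] + [-3] = [2]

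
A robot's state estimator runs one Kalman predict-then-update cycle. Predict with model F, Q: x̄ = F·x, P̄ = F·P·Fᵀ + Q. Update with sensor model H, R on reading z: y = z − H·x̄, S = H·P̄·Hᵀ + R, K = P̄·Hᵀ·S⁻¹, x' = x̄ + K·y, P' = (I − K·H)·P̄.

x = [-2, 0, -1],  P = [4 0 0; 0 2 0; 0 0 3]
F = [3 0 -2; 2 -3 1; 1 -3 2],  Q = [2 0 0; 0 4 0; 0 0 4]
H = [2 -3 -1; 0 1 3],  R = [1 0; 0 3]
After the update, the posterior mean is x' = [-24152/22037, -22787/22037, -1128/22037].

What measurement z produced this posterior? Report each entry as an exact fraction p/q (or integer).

x̄ = F·x = [-4, -5, -4]
P̄ = F·P·Fᵀ + Q = [50 18 0; 18 41 32; 0 32 38]
S = H·P̄·Hᵀ + R = [584 -521; -521 578]
K = P̄·Hᵀ·S⁻¹ = [35966/66111 34478/66111; 865/22037 6003/22037; -462/22037 5150/22037]
x' − x̄ = [63996/22037, 87398/22037, 87020/22037] = K·y
y = (KᵀK)⁻¹·Kᵀ·(x' − x̄) = [-10, 16]
z = y + H·x̄ = [-10, 16] + [11, -17] = [1, -1]

z = [1, -1]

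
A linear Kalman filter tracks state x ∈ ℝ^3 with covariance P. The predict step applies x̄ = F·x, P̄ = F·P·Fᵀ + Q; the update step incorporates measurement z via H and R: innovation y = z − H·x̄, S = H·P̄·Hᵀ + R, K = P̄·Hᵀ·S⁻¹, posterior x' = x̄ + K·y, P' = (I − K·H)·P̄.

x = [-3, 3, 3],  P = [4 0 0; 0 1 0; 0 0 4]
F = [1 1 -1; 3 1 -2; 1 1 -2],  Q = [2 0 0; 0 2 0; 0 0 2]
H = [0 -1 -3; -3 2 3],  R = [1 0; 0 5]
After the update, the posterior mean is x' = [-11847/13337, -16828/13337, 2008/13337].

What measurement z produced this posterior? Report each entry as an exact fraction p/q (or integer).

x̄ = F·x = [-3, -12, -6]
P̄ = F·P·Fᵀ + Q = [11 21 13; 21 55 29; 13 29 23]
S = H·P̄·Hᵀ + R = [437 -398; -398 393]
K = P̄·Hᵀ·S⁻¹ = [-4476/13337 -2904/13337; -2474/13337 2042/13337; -3490/13337 -548/13337]
x' − x̄ = [28164/13337, 143216/13337, 82030/13337] = K·y
y = (KᵀK)⁻¹·Kᵀ·(x' − x̄) = [-29, 35]
z = y + H·x̄ = [-29, 35] + [30, -33] = [1, 2]

z = [1, 2]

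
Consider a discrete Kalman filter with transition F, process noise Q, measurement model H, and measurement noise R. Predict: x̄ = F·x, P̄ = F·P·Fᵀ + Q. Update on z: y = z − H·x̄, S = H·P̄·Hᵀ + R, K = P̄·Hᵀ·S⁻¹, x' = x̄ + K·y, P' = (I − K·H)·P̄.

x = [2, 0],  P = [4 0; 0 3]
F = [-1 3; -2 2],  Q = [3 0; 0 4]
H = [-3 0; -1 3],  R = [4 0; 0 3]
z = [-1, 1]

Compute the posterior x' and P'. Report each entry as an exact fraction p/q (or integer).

x̄ = F·x = [-2, -4]
P̄ = F·P·Fᵀ + Q = [34 26; 26 32]
y = z − H·x̄ = [-7, 11]
S = H·P̄·Hᵀ + R = [310 -132; -132 169]
K = P̄·Hᵀ·S⁻¹ = [-5715/17483 88/17483; -1971/17483 5702/17483]
x' = x̄ + K·y = [6007/17483, 6587/17483]
P' = (I − K·H)·P̄ = [7620/17483 2628/17483; 2628/17483 6578/17483]

x' = [6007/17483, 6587/17483]
P' = [7620/17483 2628/17483; 2628/17483 6578/17483]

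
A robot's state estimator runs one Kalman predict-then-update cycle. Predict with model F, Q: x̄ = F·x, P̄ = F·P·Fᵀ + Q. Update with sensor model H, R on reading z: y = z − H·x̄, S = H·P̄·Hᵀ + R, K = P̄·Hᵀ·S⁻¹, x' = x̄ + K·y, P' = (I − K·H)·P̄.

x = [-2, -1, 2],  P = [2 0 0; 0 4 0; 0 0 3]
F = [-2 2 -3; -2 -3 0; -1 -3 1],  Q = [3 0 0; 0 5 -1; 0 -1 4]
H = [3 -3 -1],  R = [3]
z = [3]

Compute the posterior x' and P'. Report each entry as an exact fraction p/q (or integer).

x' = [3593/1671, 545/557, 330/557]
P' = [33113/1671 9730/557 3684/557; 9730/557 9041/557 2301/557; 3684/557 2301/557 4398/557]

x̄ = F·x = [-4, 7, 7]
P̄ = F·P·Fᵀ + Q = [54 -16 -29; -16 49 39; -29 39 45]
y = z − H·x̄ = [43]
S = H·P̄·Hᵀ + R = [1671]
K = P̄·Hᵀ·S⁻¹ = [239/1671; -78/557; -83/557]
x' = x̄ + K·y = [3593/1671, 545/557, 330/557]
P' = (I − K·H)·P̄ = [33113/1671 9730/557 3684/557; 9730/557 9041/557 2301/557; 3684/557 2301/557 4398/557]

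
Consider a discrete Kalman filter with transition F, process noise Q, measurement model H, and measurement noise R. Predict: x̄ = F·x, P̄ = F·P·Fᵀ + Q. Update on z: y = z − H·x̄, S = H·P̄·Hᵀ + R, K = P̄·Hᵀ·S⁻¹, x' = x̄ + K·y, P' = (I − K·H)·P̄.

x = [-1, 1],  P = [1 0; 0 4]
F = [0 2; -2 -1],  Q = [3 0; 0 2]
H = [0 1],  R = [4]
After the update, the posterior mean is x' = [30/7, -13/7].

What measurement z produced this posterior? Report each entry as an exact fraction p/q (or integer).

x̄ = F·x = [2, 1]
P̄ = F·P·Fᵀ + Q = [19 -8; -8 10]
S = H·P̄·Hᵀ + R = [14]
K = P̄·Hᵀ·S⁻¹ = [-4/7; 5/7]
x' − x̄ = [16/7, -20/7] = K·y
y = (KᵀK)⁻¹·Kᵀ·(x' − x̄) = [-4]
z = y + H·x̄ = [-4] + [1] = [-3]

z = [-3]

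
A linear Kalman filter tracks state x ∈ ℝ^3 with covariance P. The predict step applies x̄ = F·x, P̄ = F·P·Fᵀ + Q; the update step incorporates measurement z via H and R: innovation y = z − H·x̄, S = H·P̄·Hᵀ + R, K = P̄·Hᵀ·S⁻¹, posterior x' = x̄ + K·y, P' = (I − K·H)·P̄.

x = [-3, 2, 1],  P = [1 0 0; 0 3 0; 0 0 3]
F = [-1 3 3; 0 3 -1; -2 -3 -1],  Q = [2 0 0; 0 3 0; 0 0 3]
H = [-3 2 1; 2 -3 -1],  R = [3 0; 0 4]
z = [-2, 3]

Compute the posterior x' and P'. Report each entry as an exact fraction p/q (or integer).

x̄ = F·x = [12, 5, -1]
P̄ = F·P·Fᵀ + Q = [57 18 -34; 18 33 -24; -34 -24 37]
y = z − H·x̄ = [25, -7]
S = H·P̄·Hᵀ + R = [577 -393; -393 342]
K = P̄·Hᵀ·S⁻¹ = [-6952/14295 -12179/42885; -2159/4765 -9073/14295; 2017/4765 1858/4765]
x' = x̄ + K·y = [78473/42885, -26939/14295, 32654/4765]
P' = (I − K·H)·P̄ = [64607/42885 15559/14295 4211/4765; 15559/14295 13388/4765 -17694/4765; 4211/4765 -17694/4765 54072/4765]

x' = [78473/42885, -26939/14295, 32654/4765]
P' = [64607/42885 15559/14295 4211/4765; 15559/14295 13388/4765 -17694/4765; 4211/4765 -17694/4765 54072/4765]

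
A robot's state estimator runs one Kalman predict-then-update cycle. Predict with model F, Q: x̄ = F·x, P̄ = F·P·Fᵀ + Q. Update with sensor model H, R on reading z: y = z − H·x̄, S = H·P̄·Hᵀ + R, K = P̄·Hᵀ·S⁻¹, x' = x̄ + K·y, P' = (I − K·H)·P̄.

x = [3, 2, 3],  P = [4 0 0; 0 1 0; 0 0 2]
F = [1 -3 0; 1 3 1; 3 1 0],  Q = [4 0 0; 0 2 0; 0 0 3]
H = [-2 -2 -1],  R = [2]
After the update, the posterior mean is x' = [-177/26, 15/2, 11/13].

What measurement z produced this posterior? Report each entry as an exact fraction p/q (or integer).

z = [-2]

x̄ = F·x = [-3, 12, 11]
P̄ = F·P·Fᵀ + Q = [17 -5 9; -5 17 15; 9 15 40]
S = H·P̄·Hᵀ + R = [234]
K = P̄·Hᵀ·S⁻¹ = [-11/78; -1/6; -44/117]
x' − x̄ = [-99/26, -9/2, -132/13] = K·y
y = (KᵀK)⁻¹·Kᵀ·(x' − x̄) = [27]
z = y + H·x̄ = [27] + [-29] = [-2]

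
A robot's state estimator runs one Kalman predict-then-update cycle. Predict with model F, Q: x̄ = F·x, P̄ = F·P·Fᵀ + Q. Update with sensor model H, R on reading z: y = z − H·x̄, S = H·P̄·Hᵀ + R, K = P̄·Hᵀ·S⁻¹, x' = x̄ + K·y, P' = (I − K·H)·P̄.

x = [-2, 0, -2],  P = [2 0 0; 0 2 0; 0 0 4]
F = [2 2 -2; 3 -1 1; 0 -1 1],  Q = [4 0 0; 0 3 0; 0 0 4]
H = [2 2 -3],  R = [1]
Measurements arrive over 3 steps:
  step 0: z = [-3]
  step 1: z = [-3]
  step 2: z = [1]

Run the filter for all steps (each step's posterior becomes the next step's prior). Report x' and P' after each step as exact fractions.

step 0: x̄ = F·x = [0, -8, -2]
step 0: P̄ = F·P·Fᵀ + Q = [36 0 -12; 0 27 6; -12 6 10]
step 0: y = z − H·x̄ = [7]
step 0: S = H·P̄·Hᵀ + R = [415]
step 0: K = P̄·Hᵀ·S⁻¹ = [108/415; 36/415; -42/415]
step 0: x' = x̄ + K·y = [756/415, -3068/415, -1124/415]
step 0: P' = (I − K·H)·P̄ = [3276/415 -3888/415 -444/415; -3888/415 9909/415 4002/415; -444/415 4002/415 2386/415]
step 1: x̄ = F·x = [-2376/415, 4212/415, 1944/415]
step 1: P̄ = F·P·Fᵀ + Q = [4376/415 -2702/415 -1694/415; -2702/415 55684/415 14623/415; -1694/415 14623/415 5951/415]
step 1: y = z − H·x̄ = [183/83]
step 1: S = H·P̄·Hᵀ + R = [23490/83]
step 1: K = P̄·Hᵀ·S⁻¹ = [281/3915; 12419/23490; 1601/23490]
step 1: x' = x̄ + K·y = [-1453/261, 88597/7830, 7571/1566]
step 1: P' = (I − K·H)·P̄ = [11858/1305 -13507/783 -21401/3915; -13507/783 1293637/23490 117629/4698; -21401/3915 117629/4698 305959/23490]
step 2: x̄ = F·x = [2384/1305, -10084/435, -2819/435]
step 2: P̄ = F·P·Fᵀ + Q = [23696/1305 -12466/435 -5426/435; -12466/435 25158/145 7739/145; -5426/435 7739/145 3193/145]
step 2: y = z − H·x̄ = [6334/261]
step 2: S = H·P̄·Hᵀ + R = [64150/261]
step 2: K = P̄·Hᵀ·S⁻¹ = [2143/32075; 33819/64150; 4107/64150]
step 2: x' = x̄ + K·y = [110602/32075, -333187/32075, -158026/32075]
step 2: P' = (I − K·H)·P̄ = [547222/32075 -1196867/32075 -433811/32075; -1196867/32075 6748159/64150 2891677/64150; -433811/32075 2891677/64150 1348001/64150]

step 0: x' = [756/415, -3068/415, -1124/415], P' = [3276/415 -3888/415 -444/415; -3888/415 9909/415 4002/415; -444/415 4002/415 2386/415]
step 1: x' = [-1453/261, 88597/7830, 7571/1566], P' = [11858/1305 -13507/783 -21401/3915; -13507/783 1293637/23490 117629/4698; -21401/3915 117629/4698 305959/23490]
step 2: x' = [110602/32075, -333187/32075, -158026/32075], P' = [547222/32075 -1196867/32075 -433811/32075; -1196867/32075 6748159/64150 2891677/64150; -433811/32075 2891677/64150 1348001/64150]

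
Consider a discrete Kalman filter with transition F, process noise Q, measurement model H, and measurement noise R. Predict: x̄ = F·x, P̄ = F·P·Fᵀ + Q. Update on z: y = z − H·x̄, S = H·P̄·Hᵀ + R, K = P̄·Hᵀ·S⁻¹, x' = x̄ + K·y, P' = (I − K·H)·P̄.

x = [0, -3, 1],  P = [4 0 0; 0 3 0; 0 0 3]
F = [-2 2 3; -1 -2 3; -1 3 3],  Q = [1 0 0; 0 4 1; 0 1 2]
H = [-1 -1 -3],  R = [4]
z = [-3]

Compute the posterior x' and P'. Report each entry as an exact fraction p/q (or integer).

x̄ = F·x = [-3, 9, -6]
P̄ = F·P·Fᵀ + Q = [56 23 53; 23 47 14; 53 14 60]
y = z − H·x̄ = [-15]
S = H·P̄·Hᵀ + R = [1095]
K = P̄·Hᵀ·S⁻¹ = [-238/1095; -112/1095; -247/1095]
x' = x̄ + K·y = [19/73, 769/73, -191/73]
P' = (I − K·H)·P̄ = [4676/1095 -1471/1095 -751/1095; -1471/1095 38921/1095 -12334/1095; -751/1095 -12334/1095 4691/1095]

x' = [19/73, 769/73, -191/73]
P' = [4676/1095 -1471/1095 -751/1095; -1471/1095 38921/1095 -12334/1095; -751/1095 -12334/1095 4691/1095]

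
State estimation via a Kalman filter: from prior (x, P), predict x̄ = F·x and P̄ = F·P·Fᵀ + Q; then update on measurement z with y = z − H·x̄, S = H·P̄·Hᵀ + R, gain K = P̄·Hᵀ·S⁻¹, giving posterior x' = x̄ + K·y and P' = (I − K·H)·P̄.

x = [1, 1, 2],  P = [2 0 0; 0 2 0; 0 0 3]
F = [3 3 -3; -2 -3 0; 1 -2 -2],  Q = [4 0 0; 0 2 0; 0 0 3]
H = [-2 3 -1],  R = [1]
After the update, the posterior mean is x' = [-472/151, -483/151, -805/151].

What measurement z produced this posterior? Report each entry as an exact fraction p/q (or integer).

x̄ = F·x = [0, -5, -5]
P̄ = F·P·Fᵀ + Q = [67 -30 12; -30 28 8; 12 8 25]
S = H·P̄·Hᵀ + R = [906]
K = P̄·Hᵀ·S⁻¹ = [-118/453; 68/453; -25/906]
x' − x̄ = [-472/151, 272/151, -50/151] = K·y
y = (KᵀK)⁻¹·Kᵀ·(x' − x̄) = [12]
z = y + H·x̄ = [12] + [-10] = [2]

z = [2]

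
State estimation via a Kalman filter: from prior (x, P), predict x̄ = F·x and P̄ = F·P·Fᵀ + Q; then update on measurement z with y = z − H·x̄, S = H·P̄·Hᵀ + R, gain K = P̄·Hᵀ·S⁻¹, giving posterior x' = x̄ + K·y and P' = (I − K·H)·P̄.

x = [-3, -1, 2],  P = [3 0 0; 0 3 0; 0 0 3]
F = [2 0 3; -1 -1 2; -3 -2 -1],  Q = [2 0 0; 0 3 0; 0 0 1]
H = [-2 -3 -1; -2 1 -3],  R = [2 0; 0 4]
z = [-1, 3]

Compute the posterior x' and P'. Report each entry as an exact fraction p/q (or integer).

x̄ = F·x = [0, 8, 9]
P̄ = F·P·Fᵀ + Q = [41 12 -27; 12 21 9; -27 9 43]
y = z − H·x̄ = [32, 22]
S = H·P̄·Hᵀ + R = [488 134; 134 150]
K = P̄·Hᵀ·S⁻¹ = [-3781/13811 8781/27622; -2595/13811 -444/13811; 1611/13811 -7516/13811]
x' = x̄ + K·y = [-24401/13811, 17680/13811, 10499/13811]
P' = (I − K·H)·P̄ = [347769/27622 -65529/13811 -143620/13811; -65529/13811 27591/13811 53475/13811; -143620/13811 53475/13811 123593/13811]

x' = [-24401/13811, 17680/13811, 10499/13811]
P' = [347769/27622 -65529/13811 -143620/13811; -65529/13811 27591/13811 53475/13811; -143620/13811 53475/13811 123593/13811]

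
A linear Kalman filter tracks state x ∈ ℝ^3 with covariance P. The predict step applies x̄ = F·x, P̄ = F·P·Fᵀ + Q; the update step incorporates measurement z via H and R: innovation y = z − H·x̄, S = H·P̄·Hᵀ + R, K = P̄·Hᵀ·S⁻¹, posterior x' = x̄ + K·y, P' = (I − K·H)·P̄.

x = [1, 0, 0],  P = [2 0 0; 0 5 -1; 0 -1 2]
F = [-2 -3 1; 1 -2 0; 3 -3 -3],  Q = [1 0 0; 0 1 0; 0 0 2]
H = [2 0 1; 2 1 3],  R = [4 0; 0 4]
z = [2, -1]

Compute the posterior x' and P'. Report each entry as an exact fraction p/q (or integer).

x' = [22147/15439, 31259/77195, -103444/77195]
P' = [37743/15439 10152/15439 -32506/15439; 10152/15439 198936/77195 -89716/77195; -32506/15439 -89716/77195 181576/77195]

x̄ = F·x = [-2, 1, 3]
P̄ = F·P·Fᵀ + Q = [62 28 21; 28 23 30; 21 30 65]
y = z − H·x̄ = [3, -7]
S = H·P̄·Hᵀ + R = [401 697; 697 1404]
K = P̄·Hᵀ·S⁻¹ = [10745/15439 -2970/15439; 2951/77195 7827/77195; -35871/77195 32488/77195]
x' = x̄ + K·y = [22147/15439, 31259/77195, -103444/77195]
P' = (I − K·H)·P̄ = [37743/15439 10152/15439 -32506/15439; 10152/15439 198936/77195 -89716/77195; -32506/15439 -89716/77195 181576/77195]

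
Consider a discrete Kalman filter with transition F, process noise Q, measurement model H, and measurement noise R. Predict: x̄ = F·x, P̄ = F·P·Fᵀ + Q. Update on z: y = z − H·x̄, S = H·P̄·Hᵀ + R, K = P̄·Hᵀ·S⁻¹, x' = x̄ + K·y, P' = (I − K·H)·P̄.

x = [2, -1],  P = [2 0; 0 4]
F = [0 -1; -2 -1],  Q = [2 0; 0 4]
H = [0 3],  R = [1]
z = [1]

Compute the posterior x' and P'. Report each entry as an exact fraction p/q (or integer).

x' = [53/29, 9/29]
P' = [726/145 4/145; 4/145 16/145]

x̄ = F·x = [1, -3]
P̄ = F·P·Fᵀ + Q = [6 4; 4 16]
y = z − H·x̄ = [10]
S = H·P̄·Hᵀ + R = [145]
K = P̄·Hᵀ·S⁻¹ = [12/145; 48/145]
x' = x̄ + K·y = [53/29, 9/29]
P' = (I − K·H)·P̄ = [726/145 4/145; 4/145 16/145]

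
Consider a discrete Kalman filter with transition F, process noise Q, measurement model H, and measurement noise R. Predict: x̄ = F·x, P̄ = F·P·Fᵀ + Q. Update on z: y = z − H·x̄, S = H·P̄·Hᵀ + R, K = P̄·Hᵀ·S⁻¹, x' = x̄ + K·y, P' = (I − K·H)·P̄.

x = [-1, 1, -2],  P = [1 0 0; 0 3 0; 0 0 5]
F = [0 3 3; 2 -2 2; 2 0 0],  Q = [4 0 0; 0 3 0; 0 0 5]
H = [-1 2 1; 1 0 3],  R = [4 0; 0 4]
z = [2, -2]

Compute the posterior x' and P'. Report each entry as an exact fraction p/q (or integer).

x̄ = F·x = [-3, -8, -2]
P̄ = F·P·Fᵀ + Q = [76 12 0; 12 39 4; 0 4 9]
y = z − H·x̄ = [17, 7]
S = H·P̄·Hᵀ + R = [213 -1; -1 161]
K = P̄·Hᵀ·S⁻¹ = [-2074/8573 4034/8573; 5647/17146 2591/17146; 691/8573 1442/8573]
x' = x̄ + K·y = [-32739/8573, -11516/8573, 4695/8573]
P' = (I − K·H)·P̄ = [237116/8573 151240/8573 -73660/8573; 151240/8573 105610/8573 -48686/8573; -73660/8573 -48686/8573 26476/8573]

x' = [-32739/8573, -11516/8573, 4695/8573]
P' = [237116/8573 151240/8573 -73660/8573; 151240/8573 105610/8573 -48686/8573; -73660/8573 -48686/8573 26476/8573]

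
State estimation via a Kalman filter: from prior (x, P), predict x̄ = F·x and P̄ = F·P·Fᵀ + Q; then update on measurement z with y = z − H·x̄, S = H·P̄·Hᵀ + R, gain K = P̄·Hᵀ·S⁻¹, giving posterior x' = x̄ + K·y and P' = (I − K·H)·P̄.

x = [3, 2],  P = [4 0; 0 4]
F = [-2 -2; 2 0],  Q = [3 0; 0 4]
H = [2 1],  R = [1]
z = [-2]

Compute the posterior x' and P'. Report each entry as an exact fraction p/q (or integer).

x̄ = F·x = [-10, 6]
P̄ = F·P·Fᵀ + Q = [35 -16; -16 20]
y = z − H·x̄ = [12]
S = H·P̄·Hᵀ + R = [97]
K = P̄·Hᵀ·S⁻¹ = [54/97; -12/97]
x' = x̄ + K·y = [-322/97, 438/97]
P' = (I − K·H)·P̄ = [479/97 -904/97; -904/97 1796/97]

x' = [-322/97, 438/97]
P' = [479/97 -904/97; -904/97 1796/97]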